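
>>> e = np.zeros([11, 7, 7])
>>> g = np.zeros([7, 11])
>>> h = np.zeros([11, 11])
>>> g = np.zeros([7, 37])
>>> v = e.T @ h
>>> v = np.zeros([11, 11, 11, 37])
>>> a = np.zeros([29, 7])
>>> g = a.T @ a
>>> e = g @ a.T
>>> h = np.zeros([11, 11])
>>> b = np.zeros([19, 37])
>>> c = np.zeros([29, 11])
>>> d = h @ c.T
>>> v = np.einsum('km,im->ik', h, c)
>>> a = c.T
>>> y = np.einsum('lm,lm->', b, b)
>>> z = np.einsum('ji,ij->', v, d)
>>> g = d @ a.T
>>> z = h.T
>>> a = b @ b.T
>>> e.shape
(7, 29)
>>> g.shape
(11, 11)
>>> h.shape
(11, 11)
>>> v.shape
(29, 11)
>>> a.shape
(19, 19)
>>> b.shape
(19, 37)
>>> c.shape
(29, 11)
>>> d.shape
(11, 29)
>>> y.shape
()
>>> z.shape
(11, 11)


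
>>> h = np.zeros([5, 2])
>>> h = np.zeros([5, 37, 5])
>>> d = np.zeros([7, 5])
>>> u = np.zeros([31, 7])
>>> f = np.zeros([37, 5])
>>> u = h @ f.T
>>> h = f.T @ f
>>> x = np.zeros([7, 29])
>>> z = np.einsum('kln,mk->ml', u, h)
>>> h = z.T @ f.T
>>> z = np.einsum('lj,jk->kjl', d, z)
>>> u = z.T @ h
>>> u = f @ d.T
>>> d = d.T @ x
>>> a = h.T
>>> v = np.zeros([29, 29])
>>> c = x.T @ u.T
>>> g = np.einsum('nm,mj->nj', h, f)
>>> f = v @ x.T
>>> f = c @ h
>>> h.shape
(37, 37)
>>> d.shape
(5, 29)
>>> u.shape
(37, 7)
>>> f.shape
(29, 37)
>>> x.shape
(7, 29)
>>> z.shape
(37, 5, 7)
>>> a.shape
(37, 37)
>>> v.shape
(29, 29)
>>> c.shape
(29, 37)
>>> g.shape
(37, 5)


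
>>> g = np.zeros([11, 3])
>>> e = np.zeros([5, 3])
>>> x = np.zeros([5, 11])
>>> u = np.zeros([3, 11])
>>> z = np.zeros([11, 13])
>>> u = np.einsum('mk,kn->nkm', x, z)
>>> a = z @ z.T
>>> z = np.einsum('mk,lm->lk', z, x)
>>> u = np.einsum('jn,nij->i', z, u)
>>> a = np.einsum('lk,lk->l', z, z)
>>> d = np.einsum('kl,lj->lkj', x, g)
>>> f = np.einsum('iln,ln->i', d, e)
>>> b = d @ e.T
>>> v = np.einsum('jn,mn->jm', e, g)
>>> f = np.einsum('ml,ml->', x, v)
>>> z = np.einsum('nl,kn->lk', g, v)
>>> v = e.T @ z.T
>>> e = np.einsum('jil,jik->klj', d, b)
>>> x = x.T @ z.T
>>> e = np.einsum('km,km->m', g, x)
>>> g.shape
(11, 3)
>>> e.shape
(3,)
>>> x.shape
(11, 3)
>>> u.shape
(11,)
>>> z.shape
(3, 5)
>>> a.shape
(5,)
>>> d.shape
(11, 5, 3)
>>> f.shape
()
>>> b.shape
(11, 5, 5)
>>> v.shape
(3, 3)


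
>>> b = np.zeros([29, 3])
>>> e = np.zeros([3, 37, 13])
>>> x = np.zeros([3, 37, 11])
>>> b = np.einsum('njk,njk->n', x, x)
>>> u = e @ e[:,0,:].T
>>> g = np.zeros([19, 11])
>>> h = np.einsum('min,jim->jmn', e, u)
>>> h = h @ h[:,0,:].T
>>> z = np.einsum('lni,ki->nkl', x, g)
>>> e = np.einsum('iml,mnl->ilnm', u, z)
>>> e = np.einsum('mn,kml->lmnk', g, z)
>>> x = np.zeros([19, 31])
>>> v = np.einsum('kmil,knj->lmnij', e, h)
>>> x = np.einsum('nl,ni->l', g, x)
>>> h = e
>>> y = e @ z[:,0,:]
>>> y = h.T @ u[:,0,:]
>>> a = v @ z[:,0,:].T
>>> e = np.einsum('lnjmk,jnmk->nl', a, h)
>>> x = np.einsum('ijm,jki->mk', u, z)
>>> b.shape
(3,)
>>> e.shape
(19, 37)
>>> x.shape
(3, 19)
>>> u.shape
(3, 37, 3)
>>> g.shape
(19, 11)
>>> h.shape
(3, 19, 11, 37)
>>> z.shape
(37, 19, 3)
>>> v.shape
(37, 19, 3, 11, 3)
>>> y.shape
(37, 11, 19, 3)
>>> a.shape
(37, 19, 3, 11, 37)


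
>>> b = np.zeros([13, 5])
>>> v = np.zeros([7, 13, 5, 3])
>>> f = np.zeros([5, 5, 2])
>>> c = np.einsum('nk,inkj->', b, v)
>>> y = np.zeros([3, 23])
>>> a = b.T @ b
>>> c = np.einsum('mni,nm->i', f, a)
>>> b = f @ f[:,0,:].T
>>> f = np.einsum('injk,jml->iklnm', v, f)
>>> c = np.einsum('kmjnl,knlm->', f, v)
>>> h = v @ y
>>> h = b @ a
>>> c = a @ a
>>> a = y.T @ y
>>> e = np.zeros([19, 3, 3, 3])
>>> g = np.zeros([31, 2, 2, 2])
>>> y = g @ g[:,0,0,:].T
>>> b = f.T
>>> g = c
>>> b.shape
(5, 13, 2, 3, 7)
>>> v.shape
(7, 13, 5, 3)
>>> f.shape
(7, 3, 2, 13, 5)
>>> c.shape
(5, 5)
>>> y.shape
(31, 2, 2, 31)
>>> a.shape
(23, 23)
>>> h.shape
(5, 5, 5)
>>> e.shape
(19, 3, 3, 3)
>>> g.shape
(5, 5)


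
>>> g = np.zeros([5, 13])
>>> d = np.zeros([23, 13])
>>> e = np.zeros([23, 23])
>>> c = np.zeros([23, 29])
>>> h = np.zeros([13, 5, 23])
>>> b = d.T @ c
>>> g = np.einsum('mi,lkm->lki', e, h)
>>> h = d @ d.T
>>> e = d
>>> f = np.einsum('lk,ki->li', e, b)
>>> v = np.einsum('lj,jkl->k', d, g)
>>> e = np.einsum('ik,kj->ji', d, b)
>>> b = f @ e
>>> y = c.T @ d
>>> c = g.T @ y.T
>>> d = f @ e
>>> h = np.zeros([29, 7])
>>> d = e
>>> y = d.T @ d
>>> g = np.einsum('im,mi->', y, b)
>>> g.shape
()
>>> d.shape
(29, 23)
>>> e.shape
(29, 23)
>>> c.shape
(23, 5, 29)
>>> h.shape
(29, 7)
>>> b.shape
(23, 23)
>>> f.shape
(23, 29)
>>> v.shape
(5,)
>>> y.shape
(23, 23)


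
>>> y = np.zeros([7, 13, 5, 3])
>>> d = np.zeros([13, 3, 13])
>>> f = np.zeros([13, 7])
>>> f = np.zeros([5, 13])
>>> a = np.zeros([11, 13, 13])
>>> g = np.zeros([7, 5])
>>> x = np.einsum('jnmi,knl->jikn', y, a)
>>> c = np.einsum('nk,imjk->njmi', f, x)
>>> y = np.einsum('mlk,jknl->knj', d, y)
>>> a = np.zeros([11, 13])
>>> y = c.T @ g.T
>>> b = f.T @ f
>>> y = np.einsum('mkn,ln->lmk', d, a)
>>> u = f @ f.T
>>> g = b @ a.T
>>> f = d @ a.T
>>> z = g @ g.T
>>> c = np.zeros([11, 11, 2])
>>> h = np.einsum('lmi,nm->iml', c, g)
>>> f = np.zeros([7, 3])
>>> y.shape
(11, 13, 3)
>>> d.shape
(13, 3, 13)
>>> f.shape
(7, 3)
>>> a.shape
(11, 13)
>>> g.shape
(13, 11)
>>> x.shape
(7, 3, 11, 13)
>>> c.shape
(11, 11, 2)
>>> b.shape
(13, 13)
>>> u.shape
(5, 5)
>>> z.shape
(13, 13)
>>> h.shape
(2, 11, 11)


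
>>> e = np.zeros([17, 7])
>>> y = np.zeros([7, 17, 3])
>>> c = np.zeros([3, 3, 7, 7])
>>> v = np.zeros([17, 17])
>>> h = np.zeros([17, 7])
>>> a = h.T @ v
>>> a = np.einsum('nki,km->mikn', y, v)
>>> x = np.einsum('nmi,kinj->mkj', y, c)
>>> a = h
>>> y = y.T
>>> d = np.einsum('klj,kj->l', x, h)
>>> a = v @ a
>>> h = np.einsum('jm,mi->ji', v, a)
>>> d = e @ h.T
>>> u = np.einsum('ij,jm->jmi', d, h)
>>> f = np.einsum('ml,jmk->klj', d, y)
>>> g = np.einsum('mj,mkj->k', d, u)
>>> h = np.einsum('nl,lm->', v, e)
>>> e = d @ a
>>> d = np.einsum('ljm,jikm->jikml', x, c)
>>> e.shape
(17, 7)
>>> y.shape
(3, 17, 7)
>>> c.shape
(3, 3, 7, 7)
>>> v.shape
(17, 17)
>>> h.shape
()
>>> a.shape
(17, 7)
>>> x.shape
(17, 3, 7)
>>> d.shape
(3, 3, 7, 7, 17)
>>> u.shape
(17, 7, 17)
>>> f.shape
(7, 17, 3)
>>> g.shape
(7,)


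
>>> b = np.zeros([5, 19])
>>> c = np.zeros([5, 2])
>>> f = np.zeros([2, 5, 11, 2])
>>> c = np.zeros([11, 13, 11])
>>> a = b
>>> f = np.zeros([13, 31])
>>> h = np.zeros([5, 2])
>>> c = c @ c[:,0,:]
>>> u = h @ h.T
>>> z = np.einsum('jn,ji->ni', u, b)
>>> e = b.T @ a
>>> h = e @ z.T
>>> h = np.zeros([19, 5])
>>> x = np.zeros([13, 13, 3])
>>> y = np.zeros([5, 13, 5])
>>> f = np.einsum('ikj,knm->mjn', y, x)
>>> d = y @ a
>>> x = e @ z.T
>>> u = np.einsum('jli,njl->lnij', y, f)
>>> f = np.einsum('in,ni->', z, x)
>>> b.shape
(5, 19)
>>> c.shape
(11, 13, 11)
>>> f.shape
()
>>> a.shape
(5, 19)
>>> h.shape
(19, 5)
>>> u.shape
(13, 3, 5, 5)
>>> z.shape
(5, 19)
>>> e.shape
(19, 19)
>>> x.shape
(19, 5)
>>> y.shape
(5, 13, 5)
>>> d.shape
(5, 13, 19)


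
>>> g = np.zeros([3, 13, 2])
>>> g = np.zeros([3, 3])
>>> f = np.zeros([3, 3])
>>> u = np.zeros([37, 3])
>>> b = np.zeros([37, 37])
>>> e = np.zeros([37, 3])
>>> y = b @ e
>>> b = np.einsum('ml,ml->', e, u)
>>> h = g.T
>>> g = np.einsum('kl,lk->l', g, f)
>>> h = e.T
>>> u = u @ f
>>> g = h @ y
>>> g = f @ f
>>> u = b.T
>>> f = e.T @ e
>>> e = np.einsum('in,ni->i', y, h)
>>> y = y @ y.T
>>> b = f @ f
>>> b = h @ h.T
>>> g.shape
(3, 3)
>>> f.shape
(3, 3)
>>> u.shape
()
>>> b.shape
(3, 3)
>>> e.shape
(37,)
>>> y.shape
(37, 37)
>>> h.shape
(3, 37)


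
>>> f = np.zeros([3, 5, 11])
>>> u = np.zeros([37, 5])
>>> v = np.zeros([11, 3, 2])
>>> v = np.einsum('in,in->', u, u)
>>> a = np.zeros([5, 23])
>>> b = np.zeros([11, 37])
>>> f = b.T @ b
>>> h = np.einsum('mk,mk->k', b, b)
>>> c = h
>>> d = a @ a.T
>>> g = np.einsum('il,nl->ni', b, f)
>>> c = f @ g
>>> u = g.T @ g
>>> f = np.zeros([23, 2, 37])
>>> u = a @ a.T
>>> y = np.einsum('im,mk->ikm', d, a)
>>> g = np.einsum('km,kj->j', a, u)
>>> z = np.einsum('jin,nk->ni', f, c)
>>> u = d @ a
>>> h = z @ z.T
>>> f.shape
(23, 2, 37)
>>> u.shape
(5, 23)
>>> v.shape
()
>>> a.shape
(5, 23)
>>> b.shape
(11, 37)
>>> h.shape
(37, 37)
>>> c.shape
(37, 11)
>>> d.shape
(5, 5)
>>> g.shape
(5,)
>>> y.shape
(5, 23, 5)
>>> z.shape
(37, 2)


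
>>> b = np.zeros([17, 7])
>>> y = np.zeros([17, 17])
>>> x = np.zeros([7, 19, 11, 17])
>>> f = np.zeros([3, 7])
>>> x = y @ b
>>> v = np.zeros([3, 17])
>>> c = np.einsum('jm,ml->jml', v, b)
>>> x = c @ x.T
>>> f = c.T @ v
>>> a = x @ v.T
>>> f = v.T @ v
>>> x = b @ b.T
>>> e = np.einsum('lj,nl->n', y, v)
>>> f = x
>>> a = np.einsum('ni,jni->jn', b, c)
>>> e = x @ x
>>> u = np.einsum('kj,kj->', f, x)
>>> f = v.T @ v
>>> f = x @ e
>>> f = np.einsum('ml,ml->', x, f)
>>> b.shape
(17, 7)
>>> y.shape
(17, 17)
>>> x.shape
(17, 17)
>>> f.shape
()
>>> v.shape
(3, 17)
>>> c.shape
(3, 17, 7)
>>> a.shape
(3, 17)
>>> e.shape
(17, 17)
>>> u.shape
()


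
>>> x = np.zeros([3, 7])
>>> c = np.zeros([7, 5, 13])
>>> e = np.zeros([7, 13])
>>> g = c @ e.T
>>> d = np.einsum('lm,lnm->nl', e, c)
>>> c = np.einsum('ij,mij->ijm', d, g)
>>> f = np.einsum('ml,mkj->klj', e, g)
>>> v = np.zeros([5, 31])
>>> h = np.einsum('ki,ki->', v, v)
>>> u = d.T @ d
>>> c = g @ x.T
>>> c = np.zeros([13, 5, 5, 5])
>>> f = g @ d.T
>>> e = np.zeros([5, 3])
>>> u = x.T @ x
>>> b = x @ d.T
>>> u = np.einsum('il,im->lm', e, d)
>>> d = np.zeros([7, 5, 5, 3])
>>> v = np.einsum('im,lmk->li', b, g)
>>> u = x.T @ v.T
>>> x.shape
(3, 7)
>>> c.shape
(13, 5, 5, 5)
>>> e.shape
(5, 3)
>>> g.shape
(7, 5, 7)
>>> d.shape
(7, 5, 5, 3)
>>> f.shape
(7, 5, 5)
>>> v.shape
(7, 3)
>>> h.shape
()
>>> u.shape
(7, 7)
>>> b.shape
(3, 5)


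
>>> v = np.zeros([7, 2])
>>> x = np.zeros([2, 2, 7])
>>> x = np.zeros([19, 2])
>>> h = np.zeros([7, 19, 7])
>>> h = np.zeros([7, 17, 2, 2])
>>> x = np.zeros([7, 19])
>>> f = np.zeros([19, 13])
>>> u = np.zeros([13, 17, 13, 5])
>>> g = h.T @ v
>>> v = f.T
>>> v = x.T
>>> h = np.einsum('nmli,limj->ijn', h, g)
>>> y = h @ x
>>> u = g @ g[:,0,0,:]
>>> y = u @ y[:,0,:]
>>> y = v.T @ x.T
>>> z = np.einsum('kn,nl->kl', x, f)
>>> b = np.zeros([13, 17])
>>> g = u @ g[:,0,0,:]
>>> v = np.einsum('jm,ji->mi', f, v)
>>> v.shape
(13, 7)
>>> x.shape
(7, 19)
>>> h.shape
(2, 2, 7)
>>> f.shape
(19, 13)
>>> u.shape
(2, 2, 17, 2)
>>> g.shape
(2, 2, 17, 2)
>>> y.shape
(7, 7)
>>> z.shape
(7, 13)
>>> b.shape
(13, 17)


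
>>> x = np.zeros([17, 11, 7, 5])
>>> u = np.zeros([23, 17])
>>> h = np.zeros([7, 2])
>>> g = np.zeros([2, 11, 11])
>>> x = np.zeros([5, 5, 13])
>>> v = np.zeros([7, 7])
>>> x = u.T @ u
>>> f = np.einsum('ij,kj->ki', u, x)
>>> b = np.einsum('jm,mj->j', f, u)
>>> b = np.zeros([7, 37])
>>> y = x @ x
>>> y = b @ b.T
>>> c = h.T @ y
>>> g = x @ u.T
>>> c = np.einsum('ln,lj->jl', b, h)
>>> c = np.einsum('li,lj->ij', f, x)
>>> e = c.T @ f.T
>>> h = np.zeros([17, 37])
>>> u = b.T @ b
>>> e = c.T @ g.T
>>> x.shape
(17, 17)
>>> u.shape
(37, 37)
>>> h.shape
(17, 37)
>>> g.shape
(17, 23)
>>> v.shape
(7, 7)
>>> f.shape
(17, 23)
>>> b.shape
(7, 37)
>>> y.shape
(7, 7)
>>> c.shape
(23, 17)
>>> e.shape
(17, 17)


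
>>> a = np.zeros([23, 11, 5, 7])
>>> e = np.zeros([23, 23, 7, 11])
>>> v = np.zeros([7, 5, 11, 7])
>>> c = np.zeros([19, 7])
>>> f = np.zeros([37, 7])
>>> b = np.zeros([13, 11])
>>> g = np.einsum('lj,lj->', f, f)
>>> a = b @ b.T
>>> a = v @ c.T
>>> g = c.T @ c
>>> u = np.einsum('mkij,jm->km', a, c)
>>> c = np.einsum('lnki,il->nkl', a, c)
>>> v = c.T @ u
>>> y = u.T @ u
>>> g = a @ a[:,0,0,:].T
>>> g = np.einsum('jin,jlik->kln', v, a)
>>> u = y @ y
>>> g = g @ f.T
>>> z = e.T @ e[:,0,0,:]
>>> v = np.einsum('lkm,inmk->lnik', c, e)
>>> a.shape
(7, 5, 11, 19)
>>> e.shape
(23, 23, 7, 11)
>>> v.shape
(5, 23, 23, 11)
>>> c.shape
(5, 11, 7)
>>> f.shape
(37, 7)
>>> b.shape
(13, 11)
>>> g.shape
(19, 5, 37)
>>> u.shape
(7, 7)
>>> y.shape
(7, 7)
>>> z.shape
(11, 7, 23, 11)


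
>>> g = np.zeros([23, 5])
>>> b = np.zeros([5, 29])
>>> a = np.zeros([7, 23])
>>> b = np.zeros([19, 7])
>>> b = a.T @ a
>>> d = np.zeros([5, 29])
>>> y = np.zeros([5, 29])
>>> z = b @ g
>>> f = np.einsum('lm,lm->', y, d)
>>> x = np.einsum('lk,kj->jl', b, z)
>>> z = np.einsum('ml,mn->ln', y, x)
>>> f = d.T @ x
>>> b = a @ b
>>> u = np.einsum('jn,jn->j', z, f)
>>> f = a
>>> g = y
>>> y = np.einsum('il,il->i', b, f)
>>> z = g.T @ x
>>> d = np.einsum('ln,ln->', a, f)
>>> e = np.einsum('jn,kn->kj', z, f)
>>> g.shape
(5, 29)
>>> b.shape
(7, 23)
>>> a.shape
(7, 23)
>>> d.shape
()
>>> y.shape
(7,)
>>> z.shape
(29, 23)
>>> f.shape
(7, 23)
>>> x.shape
(5, 23)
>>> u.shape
(29,)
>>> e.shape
(7, 29)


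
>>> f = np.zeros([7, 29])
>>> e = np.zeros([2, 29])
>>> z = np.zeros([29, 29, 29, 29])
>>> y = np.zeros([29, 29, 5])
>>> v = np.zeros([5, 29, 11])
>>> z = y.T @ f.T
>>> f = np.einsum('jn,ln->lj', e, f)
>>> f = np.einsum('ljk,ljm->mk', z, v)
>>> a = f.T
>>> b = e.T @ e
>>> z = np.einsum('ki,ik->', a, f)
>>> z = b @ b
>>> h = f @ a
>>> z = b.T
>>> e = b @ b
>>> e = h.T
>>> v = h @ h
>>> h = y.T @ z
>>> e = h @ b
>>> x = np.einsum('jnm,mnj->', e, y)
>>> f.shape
(11, 7)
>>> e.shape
(5, 29, 29)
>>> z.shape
(29, 29)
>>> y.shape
(29, 29, 5)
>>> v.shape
(11, 11)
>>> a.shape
(7, 11)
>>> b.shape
(29, 29)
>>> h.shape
(5, 29, 29)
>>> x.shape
()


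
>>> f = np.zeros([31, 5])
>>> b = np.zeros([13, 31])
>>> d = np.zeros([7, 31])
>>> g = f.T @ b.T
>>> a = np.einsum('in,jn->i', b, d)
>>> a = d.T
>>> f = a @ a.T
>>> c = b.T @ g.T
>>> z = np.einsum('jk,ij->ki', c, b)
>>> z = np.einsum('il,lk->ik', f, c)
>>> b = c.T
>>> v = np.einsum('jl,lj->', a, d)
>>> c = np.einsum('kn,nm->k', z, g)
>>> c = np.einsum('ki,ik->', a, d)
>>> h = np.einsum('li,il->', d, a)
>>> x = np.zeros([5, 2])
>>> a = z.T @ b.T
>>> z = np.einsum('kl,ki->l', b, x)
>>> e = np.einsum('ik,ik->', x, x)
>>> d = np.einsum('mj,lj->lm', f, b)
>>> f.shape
(31, 31)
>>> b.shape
(5, 31)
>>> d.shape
(5, 31)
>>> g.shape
(5, 13)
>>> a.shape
(5, 5)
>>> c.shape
()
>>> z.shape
(31,)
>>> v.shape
()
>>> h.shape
()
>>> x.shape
(5, 2)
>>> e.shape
()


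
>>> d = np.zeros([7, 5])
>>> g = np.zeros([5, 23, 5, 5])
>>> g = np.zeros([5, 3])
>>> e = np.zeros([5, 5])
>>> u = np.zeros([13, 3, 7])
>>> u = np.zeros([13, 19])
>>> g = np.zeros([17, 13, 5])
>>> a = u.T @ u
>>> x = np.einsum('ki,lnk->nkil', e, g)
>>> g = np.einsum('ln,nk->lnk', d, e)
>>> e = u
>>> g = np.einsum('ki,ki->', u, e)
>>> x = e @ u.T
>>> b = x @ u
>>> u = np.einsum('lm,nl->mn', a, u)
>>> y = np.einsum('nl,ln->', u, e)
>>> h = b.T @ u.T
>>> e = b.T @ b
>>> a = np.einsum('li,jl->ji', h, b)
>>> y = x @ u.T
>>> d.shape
(7, 5)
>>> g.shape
()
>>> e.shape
(19, 19)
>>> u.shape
(19, 13)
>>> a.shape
(13, 19)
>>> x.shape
(13, 13)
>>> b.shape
(13, 19)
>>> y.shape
(13, 19)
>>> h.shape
(19, 19)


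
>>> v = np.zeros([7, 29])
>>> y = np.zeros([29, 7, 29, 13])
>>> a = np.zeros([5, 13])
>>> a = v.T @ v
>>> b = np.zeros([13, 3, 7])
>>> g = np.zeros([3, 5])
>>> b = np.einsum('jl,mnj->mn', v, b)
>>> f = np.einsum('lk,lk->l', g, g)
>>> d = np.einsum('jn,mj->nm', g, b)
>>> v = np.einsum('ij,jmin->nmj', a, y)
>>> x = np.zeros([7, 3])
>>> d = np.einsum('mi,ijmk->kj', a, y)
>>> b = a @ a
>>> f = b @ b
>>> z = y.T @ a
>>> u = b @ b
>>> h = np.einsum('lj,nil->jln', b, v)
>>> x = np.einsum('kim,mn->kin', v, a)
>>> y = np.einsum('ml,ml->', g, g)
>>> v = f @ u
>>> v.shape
(29, 29)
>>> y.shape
()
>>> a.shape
(29, 29)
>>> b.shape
(29, 29)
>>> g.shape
(3, 5)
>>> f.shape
(29, 29)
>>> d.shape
(13, 7)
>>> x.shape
(13, 7, 29)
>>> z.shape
(13, 29, 7, 29)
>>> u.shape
(29, 29)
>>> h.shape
(29, 29, 13)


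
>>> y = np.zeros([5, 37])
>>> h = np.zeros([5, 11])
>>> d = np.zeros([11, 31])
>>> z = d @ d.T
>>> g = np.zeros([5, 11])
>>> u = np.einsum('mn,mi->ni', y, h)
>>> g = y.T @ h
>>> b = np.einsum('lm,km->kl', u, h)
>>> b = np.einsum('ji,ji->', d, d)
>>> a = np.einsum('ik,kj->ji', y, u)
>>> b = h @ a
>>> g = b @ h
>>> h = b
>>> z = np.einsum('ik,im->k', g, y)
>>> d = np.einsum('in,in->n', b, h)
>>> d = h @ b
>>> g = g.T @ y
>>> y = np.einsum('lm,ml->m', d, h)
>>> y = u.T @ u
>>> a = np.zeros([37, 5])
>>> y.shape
(11, 11)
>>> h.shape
(5, 5)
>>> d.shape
(5, 5)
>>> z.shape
(11,)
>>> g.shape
(11, 37)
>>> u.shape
(37, 11)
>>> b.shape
(5, 5)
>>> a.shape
(37, 5)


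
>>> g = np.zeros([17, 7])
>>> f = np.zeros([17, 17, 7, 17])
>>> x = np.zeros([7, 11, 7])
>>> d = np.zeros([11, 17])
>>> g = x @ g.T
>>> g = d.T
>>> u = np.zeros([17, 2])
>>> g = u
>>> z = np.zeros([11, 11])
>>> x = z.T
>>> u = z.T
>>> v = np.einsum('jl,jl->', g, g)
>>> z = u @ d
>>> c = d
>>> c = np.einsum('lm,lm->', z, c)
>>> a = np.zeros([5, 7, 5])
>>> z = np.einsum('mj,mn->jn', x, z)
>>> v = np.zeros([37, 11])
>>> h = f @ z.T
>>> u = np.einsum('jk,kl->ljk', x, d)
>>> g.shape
(17, 2)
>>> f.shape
(17, 17, 7, 17)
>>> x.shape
(11, 11)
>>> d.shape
(11, 17)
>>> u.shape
(17, 11, 11)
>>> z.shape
(11, 17)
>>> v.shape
(37, 11)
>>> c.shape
()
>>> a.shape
(5, 7, 5)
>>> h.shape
(17, 17, 7, 11)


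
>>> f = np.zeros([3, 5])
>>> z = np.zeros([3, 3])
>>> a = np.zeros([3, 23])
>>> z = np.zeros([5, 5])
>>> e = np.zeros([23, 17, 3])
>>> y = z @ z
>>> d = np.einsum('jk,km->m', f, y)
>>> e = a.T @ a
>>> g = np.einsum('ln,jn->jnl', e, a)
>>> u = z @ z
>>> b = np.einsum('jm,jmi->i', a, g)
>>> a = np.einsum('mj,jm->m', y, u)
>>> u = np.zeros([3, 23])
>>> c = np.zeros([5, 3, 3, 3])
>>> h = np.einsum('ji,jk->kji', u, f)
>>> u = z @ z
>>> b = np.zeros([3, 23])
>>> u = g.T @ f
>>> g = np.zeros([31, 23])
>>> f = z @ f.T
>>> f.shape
(5, 3)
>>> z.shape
(5, 5)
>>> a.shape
(5,)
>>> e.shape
(23, 23)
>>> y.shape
(5, 5)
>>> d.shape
(5,)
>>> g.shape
(31, 23)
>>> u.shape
(23, 23, 5)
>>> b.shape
(3, 23)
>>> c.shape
(5, 3, 3, 3)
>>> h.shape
(5, 3, 23)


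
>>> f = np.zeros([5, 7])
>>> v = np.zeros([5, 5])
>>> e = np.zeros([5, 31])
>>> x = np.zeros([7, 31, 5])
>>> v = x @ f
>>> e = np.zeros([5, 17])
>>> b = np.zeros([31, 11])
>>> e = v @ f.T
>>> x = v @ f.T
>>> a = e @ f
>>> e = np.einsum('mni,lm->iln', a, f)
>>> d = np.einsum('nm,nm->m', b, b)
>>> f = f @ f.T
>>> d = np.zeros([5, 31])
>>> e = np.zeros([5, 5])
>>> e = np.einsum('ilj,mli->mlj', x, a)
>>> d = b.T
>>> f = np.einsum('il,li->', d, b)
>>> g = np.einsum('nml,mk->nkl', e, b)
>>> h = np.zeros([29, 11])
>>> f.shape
()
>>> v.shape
(7, 31, 7)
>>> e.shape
(7, 31, 5)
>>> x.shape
(7, 31, 5)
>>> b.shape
(31, 11)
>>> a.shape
(7, 31, 7)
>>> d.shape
(11, 31)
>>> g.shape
(7, 11, 5)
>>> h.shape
(29, 11)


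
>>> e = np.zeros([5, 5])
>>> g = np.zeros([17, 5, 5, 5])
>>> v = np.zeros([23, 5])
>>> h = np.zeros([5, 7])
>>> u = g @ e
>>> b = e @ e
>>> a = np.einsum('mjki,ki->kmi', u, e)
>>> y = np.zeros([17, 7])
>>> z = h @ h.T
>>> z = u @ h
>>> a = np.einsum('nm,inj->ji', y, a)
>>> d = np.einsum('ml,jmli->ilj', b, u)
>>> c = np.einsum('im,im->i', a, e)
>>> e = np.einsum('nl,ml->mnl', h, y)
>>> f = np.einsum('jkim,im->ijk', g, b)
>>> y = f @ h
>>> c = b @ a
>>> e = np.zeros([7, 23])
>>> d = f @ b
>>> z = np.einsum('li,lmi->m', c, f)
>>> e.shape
(7, 23)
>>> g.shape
(17, 5, 5, 5)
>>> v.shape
(23, 5)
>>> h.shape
(5, 7)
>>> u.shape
(17, 5, 5, 5)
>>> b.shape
(5, 5)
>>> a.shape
(5, 5)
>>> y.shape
(5, 17, 7)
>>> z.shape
(17,)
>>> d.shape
(5, 17, 5)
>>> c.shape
(5, 5)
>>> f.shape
(5, 17, 5)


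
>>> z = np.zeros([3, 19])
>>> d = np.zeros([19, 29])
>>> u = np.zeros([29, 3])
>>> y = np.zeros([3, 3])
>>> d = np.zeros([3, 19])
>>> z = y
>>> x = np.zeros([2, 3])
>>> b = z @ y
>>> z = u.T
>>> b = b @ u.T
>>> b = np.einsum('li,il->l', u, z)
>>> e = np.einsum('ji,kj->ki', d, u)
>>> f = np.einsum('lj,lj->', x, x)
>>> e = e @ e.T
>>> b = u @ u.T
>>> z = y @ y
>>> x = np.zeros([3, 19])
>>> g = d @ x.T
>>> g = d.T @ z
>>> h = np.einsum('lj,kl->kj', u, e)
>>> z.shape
(3, 3)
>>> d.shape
(3, 19)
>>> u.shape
(29, 3)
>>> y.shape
(3, 3)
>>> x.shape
(3, 19)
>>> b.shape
(29, 29)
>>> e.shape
(29, 29)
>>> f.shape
()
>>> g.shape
(19, 3)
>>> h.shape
(29, 3)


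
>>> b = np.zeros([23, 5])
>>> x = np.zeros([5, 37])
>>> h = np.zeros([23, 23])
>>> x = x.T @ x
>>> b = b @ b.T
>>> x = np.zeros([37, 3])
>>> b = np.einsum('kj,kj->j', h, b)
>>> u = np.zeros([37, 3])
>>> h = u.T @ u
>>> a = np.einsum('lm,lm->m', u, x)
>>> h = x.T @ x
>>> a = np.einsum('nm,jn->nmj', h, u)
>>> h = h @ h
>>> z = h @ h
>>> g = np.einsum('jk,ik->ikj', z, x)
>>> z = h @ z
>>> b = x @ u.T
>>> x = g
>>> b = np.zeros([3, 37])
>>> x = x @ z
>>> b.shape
(3, 37)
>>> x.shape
(37, 3, 3)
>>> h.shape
(3, 3)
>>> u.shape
(37, 3)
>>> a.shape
(3, 3, 37)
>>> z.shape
(3, 3)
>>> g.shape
(37, 3, 3)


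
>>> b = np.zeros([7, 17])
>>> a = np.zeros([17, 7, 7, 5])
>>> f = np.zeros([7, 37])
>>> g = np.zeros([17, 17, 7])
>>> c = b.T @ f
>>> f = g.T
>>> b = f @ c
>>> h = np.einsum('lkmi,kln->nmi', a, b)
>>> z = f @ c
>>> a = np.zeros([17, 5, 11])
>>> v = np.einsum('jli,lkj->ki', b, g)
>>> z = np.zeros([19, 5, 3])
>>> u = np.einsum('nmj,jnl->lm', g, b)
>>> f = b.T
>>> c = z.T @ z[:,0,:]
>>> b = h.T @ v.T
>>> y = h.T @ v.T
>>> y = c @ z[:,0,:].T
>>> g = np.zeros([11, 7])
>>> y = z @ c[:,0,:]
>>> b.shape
(5, 7, 17)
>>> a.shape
(17, 5, 11)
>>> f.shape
(37, 17, 7)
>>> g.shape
(11, 7)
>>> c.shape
(3, 5, 3)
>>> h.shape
(37, 7, 5)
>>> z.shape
(19, 5, 3)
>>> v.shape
(17, 37)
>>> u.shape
(37, 17)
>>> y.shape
(19, 5, 3)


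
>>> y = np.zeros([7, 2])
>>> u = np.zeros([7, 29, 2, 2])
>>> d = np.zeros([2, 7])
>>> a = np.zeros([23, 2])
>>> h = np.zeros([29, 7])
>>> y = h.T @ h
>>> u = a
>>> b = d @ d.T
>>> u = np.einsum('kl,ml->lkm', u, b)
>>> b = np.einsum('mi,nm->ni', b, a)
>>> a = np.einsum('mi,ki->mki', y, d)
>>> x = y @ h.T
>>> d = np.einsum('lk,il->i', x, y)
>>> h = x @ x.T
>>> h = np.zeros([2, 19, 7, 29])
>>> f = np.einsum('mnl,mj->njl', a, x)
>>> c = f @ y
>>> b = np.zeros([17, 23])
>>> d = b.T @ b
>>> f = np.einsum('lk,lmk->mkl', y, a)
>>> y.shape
(7, 7)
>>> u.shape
(2, 23, 2)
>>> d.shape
(23, 23)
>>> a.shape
(7, 2, 7)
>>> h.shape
(2, 19, 7, 29)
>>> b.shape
(17, 23)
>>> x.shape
(7, 29)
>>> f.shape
(2, 7, 7)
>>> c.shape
(2, 29, 7)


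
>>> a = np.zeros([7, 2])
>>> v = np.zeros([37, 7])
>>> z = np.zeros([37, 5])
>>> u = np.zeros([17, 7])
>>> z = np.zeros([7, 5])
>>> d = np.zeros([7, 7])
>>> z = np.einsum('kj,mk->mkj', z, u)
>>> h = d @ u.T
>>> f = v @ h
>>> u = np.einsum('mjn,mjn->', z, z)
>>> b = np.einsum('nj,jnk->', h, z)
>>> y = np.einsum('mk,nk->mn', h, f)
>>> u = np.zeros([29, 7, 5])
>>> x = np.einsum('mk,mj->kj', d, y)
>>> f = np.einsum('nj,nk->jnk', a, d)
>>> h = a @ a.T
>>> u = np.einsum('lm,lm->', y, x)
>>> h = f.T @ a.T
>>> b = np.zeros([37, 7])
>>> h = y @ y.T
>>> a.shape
(7, 2)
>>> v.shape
(37, 7)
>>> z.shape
(17, 7, 5)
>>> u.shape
()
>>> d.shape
(7, 7)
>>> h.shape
(7, 7)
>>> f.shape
(2, 7, 7)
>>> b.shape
(37, 7)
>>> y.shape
(7, 37)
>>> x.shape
(7, 37)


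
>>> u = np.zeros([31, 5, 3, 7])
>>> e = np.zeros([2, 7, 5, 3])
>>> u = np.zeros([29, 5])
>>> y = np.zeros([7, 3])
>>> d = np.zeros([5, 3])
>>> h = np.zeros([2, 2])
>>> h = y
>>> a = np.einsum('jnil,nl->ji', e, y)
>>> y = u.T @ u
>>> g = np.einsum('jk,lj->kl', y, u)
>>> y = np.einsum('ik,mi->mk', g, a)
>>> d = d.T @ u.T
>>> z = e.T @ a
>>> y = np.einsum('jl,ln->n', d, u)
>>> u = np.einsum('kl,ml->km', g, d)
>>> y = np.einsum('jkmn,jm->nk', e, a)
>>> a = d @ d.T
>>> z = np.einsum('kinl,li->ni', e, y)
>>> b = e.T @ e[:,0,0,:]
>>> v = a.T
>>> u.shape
(5, 3)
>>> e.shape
(2, 7, 5, 3)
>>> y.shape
(3, 7)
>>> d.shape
(3, 29)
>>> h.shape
(7, 3)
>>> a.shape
(3, 3)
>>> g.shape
(5, 29)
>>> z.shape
(5, 7)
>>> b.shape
(3, 5, 7, 3)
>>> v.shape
(3, 3)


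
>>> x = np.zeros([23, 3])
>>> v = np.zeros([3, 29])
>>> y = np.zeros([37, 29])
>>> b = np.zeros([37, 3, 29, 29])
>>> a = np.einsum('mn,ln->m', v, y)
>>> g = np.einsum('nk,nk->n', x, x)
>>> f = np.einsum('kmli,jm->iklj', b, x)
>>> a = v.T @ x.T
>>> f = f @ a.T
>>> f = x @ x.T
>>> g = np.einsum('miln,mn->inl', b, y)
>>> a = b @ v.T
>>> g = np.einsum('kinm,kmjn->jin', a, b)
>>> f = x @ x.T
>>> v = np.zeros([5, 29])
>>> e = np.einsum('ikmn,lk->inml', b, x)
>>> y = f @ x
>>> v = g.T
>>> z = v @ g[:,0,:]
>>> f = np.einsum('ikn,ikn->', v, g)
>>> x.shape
(23, 3)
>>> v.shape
(29, 3, 29)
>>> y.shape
(23, 3)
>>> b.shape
(37, 3, 29, 29)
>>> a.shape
(37, 3, 29, 3)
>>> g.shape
(29, 3, 29)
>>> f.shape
()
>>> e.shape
(37, 29, 29, 23)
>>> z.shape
(29, 3, 29)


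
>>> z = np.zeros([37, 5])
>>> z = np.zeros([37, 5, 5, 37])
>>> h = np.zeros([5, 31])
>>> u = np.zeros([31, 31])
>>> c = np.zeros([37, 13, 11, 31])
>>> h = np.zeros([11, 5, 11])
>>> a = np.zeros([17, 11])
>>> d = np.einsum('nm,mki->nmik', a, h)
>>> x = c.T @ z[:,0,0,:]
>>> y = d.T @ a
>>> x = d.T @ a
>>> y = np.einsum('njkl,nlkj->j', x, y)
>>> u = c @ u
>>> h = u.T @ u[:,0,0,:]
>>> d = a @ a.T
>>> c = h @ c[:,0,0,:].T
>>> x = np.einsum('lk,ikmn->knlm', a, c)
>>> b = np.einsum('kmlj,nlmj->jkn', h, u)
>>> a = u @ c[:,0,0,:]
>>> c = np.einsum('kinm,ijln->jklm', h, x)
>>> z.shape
(37, 5, 5, 37)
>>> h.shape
(31, 11, 13, 31)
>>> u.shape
(37, 13, 11, 31)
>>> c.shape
(37, 31, 17, 31)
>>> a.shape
(37, 13, 11, 37)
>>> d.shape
(17, 17)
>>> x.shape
(11, 37, 17, 13)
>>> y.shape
(11,)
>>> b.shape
(31, 31, 37)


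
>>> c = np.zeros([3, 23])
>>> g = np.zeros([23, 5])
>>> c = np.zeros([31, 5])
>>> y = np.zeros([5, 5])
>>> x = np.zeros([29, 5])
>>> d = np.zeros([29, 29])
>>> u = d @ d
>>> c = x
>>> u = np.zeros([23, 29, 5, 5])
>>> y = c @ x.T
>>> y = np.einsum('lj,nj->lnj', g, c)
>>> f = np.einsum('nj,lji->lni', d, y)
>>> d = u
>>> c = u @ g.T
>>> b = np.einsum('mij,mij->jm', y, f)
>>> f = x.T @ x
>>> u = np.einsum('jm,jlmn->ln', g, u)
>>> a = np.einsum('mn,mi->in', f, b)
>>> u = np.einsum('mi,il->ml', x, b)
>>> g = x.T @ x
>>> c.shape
(23, 29, 5, 23)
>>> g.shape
(5, 5)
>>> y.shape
(23, 29, 5)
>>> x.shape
(29, 5)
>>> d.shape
(23, 29, 5, 5)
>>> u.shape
(29, 23)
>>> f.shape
(5, 5)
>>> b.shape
(5, 23)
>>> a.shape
(23, 5)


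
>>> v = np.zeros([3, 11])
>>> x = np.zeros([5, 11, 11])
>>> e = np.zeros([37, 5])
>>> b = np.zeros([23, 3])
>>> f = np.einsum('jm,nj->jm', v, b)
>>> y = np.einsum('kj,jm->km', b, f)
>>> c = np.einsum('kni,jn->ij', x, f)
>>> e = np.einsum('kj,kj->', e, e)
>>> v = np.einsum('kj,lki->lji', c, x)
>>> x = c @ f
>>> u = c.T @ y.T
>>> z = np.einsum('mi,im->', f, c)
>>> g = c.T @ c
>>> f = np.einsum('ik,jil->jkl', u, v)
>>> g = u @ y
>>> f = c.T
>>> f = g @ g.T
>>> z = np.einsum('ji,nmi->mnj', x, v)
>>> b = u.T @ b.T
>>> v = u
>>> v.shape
(3, 23)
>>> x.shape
(11, 11)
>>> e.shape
()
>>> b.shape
(23, 23)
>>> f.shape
(3, 3)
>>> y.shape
(23, 11)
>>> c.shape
(11, 3)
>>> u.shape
(3, 23)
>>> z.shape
(3, 5, 11)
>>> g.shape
(3, 11)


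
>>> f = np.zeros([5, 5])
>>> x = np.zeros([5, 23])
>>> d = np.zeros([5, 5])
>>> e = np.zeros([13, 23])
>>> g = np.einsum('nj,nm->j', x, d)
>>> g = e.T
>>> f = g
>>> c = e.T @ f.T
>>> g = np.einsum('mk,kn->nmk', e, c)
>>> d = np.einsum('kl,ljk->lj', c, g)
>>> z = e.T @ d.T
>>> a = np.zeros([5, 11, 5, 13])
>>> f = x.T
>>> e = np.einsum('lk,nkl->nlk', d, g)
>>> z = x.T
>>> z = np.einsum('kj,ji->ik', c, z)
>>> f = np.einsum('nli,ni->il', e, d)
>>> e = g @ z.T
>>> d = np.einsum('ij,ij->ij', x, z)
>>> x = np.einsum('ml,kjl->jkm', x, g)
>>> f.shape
(13, 23)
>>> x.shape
(13, 23, 5)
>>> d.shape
(5, 23)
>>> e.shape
(23, 13, 5)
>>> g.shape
(23, 13, 23)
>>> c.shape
(23, 23)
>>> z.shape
(5, 23)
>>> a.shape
(5, 11, 5, 13)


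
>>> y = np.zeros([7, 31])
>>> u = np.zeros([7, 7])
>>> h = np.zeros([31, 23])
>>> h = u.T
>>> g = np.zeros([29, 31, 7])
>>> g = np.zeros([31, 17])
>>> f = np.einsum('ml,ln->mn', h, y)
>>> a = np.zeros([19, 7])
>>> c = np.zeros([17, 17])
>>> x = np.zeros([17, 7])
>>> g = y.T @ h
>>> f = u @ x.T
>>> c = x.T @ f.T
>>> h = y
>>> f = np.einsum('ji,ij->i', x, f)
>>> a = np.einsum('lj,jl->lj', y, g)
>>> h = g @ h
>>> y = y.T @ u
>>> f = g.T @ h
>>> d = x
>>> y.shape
(31, 7)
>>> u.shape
(7, 7)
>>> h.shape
(31, 31)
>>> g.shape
(31, 7)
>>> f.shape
(7, 31)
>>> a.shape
(7, 31)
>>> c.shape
(7, 7)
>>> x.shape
(17, 7)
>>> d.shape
(17, 7)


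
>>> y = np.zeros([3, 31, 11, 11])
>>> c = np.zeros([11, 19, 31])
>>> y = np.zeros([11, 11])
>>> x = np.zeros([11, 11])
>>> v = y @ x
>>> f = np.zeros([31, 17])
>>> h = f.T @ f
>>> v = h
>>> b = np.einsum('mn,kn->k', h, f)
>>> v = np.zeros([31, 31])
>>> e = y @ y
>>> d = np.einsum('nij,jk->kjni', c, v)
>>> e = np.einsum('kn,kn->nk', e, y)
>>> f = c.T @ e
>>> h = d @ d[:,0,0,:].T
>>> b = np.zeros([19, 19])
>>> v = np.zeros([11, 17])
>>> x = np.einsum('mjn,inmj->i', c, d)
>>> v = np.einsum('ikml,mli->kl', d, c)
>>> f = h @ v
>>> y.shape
(11, 11)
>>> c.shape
(11, 19, 31)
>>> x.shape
(31,)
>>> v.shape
(31, 19)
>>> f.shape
(31, 31, 11, 19)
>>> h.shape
(31, 31, 11, 31)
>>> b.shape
(19, 19)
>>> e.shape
(11, 11)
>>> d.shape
(31, 31, 11, 19)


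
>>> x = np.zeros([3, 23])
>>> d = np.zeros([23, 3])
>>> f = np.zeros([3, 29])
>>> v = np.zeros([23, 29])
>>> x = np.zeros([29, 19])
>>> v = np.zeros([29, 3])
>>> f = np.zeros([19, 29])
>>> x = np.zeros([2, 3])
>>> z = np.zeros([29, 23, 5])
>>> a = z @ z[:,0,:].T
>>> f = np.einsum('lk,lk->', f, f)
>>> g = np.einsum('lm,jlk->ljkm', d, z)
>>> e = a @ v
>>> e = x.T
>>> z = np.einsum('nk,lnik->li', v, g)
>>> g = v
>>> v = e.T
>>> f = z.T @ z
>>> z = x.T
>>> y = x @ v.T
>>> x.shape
(2, 3)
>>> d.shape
(23, 3)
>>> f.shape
(5, 5)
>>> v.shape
(2, 3)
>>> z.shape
(3, 2)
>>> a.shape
(29, 23, 29)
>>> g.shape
(29, 3)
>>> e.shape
(3, 2)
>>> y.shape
(2, 2)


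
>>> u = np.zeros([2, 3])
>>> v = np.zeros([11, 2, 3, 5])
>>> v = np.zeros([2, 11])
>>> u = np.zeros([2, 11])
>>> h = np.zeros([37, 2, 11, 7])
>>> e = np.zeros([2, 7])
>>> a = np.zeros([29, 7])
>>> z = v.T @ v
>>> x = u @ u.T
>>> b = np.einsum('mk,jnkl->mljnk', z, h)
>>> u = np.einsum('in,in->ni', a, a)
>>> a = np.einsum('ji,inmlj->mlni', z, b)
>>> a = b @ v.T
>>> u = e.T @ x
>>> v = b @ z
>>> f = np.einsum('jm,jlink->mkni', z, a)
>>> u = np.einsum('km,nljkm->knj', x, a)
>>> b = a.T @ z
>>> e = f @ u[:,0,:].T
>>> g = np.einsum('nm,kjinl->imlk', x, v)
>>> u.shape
(2, 11, 37)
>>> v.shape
(11, 7, 37, 2, 11)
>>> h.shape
(37, 2, 11, 7)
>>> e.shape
(11, 2, 2, 2)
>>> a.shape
(11, 7, 37, 2, 2)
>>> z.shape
(11, 11)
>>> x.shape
(2, 2)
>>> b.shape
(2, 2, 37, 7, 11)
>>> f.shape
(11, 2, 2, 37)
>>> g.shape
(37, 2, 11, 11)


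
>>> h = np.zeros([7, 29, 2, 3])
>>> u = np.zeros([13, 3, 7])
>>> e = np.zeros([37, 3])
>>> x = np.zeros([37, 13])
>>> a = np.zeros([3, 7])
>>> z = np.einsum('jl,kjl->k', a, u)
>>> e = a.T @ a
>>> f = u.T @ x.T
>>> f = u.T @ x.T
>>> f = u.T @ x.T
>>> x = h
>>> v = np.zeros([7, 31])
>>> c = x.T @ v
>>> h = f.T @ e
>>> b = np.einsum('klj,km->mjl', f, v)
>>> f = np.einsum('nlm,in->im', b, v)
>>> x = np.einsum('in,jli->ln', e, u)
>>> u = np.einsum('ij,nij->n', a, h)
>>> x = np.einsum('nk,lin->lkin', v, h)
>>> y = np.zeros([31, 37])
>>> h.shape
(37, 3, 7)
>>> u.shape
(37,)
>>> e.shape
(7, 7)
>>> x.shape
(37, 31, 3, 7)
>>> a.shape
(3, 7)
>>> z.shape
(13,)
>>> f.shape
(7, 3)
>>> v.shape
(7, 31)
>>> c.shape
(3, 2, 29, 31)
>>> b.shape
(31, 37, 3)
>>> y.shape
(31, 37)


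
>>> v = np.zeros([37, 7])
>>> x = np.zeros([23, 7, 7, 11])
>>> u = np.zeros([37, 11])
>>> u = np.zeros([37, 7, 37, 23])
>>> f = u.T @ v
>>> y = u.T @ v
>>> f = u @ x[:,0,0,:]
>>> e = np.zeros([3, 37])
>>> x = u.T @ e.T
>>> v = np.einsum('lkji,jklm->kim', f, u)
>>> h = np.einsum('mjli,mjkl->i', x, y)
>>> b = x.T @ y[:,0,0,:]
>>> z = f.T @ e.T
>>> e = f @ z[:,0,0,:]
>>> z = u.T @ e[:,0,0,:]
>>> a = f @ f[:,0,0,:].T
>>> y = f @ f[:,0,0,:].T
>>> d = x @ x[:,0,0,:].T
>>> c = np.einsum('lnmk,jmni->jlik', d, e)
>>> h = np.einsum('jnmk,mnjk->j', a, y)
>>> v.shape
(7, 11, 23)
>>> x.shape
(23, 37, 7, 3)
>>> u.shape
(37, 7, 37, 23)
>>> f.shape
(37, 7, 37, 11)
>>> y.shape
(37, 7, 37, 37)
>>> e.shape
(37, 7, 37, 3)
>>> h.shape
(37,)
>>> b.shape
(3, 7, 37, 7)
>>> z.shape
(23, 37, 7, 3)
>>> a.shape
(37, 7, 37, 37)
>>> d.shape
(23, 37, 7, 23)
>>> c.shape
(37, 23, 3, 23)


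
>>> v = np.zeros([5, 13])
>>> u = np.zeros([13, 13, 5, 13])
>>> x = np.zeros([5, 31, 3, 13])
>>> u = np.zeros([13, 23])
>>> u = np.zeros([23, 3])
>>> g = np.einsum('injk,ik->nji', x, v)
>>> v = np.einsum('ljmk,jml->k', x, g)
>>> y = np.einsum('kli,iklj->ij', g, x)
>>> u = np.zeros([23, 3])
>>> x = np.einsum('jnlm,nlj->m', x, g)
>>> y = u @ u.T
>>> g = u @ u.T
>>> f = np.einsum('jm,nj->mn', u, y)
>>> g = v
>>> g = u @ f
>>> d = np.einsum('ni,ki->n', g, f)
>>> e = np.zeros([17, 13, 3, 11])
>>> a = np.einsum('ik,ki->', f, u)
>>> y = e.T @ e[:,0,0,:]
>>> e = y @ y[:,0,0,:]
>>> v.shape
(13,)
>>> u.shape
(23, 3)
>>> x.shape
(13,)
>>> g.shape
(23, 23)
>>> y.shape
(11, 3, 13, 11)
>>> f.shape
(3, 23)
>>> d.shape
(23,)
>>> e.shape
(11, 3, 13, 11)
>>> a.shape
()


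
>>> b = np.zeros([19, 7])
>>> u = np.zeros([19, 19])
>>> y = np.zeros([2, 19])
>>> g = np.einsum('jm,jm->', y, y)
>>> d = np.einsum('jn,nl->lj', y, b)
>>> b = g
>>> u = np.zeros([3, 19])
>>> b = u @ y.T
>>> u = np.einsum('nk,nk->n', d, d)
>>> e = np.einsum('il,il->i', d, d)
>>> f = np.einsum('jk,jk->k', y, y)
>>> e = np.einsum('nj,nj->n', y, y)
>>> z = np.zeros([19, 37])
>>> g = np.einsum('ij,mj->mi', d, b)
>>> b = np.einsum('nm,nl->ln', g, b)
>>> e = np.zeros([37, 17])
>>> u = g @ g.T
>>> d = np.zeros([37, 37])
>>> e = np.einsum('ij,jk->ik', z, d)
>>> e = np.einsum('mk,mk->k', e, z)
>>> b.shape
(2, 3)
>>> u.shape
(3, 3)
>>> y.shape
(2, 19)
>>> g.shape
(3, 7)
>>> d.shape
(37, 37)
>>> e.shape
(37,)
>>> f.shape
(19,)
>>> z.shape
(19, 37)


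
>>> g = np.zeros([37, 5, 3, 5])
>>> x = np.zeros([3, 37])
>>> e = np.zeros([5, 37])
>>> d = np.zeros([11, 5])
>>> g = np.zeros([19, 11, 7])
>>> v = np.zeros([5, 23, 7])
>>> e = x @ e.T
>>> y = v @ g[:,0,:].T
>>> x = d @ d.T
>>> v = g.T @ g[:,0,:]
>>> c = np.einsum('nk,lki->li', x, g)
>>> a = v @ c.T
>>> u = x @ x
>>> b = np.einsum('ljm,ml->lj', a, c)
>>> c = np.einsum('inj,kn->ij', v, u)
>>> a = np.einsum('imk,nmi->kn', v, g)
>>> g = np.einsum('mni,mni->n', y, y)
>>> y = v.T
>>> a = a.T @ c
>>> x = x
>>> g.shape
(23,)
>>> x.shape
(11, 11)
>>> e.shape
(3, 5)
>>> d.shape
(11, 5)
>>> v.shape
(7, 11, 7)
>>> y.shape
(7, 11, 7)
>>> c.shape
(7, 7)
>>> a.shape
(19, 7)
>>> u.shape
(11, 11)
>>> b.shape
(7, 11)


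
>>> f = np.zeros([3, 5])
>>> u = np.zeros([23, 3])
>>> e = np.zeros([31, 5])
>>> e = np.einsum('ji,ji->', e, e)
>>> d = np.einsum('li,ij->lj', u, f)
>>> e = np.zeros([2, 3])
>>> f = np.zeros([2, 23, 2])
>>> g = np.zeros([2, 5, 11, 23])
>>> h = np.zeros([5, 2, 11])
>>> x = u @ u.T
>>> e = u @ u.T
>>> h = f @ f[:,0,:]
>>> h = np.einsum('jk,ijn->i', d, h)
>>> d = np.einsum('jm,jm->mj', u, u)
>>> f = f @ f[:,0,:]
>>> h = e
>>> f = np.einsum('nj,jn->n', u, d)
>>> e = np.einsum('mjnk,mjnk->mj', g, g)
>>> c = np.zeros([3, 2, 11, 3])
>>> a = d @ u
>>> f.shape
(23,)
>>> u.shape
(23, 3)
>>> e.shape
(2, 5)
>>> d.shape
(3, 23)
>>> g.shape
(2, 5, 11, 23)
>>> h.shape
(23, 23)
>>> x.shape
(23, 23)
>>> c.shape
(3, 2, 11, 3)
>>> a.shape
(3, 3)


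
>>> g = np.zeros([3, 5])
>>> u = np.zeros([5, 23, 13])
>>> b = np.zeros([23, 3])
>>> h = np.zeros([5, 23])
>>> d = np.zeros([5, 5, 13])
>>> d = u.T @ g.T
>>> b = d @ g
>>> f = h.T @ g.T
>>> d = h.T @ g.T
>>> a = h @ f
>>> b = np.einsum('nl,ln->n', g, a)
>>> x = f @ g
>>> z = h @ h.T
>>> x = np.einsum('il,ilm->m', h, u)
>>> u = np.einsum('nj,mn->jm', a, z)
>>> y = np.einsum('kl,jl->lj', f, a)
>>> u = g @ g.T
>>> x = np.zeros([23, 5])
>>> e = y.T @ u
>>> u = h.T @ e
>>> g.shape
(3, 5)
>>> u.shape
(23, 3)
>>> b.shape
(3,)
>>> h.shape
(5, 23)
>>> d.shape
(23, 3)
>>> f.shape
(23, 3)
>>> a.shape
(5, 3)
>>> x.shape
(23, 5)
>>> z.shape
(5, 5)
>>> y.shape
(3, 5)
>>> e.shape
(5, 3)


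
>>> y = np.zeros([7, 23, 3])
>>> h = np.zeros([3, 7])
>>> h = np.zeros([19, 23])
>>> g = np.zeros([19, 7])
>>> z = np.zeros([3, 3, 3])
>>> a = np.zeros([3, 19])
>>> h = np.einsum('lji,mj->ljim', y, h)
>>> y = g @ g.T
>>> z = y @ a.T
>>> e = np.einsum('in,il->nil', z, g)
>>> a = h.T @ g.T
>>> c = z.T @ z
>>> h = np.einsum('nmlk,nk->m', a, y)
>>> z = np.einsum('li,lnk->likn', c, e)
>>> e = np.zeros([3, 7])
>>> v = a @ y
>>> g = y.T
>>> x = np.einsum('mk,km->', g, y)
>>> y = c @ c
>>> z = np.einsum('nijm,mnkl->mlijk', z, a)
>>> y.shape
(3, 3)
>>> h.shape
(3,)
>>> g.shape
(19, 19)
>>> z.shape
(19, 19, 3, 7, 23)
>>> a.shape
(19, 3, 23, 19)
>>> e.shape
(3, 7)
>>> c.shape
(3, 3)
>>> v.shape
(19, 3, 23, 19)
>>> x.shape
()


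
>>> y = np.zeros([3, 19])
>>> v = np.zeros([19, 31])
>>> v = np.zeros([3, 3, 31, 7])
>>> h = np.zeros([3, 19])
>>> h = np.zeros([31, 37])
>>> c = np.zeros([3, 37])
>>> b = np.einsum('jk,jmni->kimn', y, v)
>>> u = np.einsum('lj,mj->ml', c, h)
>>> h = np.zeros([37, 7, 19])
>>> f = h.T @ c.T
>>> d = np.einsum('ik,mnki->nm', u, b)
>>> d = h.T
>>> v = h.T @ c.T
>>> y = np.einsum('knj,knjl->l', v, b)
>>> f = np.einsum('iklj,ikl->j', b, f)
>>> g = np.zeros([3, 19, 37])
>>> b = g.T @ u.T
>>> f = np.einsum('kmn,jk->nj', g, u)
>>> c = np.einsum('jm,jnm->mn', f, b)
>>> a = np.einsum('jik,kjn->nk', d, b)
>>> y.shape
(31,)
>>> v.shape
(19, 7, 3)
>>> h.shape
(37, 7, 19)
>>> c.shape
(31, 19)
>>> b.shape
(37, 19, 31)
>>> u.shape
(31, 3)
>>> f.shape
(37, 31)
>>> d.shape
(19, 7, 37)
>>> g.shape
(3, 19, 37)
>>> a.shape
(31, 37)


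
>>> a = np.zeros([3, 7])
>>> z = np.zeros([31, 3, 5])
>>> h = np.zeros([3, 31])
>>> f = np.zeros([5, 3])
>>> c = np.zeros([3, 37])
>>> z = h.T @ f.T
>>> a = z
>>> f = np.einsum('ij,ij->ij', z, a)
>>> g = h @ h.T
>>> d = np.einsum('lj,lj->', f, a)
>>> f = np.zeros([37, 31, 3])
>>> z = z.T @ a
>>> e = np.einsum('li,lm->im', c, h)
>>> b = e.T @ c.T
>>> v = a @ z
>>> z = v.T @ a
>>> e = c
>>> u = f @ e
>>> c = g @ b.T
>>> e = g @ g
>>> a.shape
(31, 5)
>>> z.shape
(5, 5)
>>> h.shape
(3, 31)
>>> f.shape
(37, 31, 3)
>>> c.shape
(3, 31)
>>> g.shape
(3, 3)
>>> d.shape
()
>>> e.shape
(3, 3)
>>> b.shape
(31, 3)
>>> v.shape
(31, 5)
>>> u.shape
(37, 31, 37)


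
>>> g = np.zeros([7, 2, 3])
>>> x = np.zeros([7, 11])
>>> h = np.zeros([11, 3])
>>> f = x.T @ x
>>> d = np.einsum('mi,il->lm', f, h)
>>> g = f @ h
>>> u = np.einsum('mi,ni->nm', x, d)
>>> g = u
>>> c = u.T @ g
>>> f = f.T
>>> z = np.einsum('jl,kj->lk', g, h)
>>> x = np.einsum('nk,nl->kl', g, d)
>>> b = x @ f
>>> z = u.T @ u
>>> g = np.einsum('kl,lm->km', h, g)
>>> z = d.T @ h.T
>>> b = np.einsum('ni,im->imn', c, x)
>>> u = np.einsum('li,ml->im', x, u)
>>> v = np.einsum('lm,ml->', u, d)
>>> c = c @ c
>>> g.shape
(11, 7)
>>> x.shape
(7, 11)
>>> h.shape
(11, 3)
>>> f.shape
(11, 11)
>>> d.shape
(3, 11)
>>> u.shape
(11, 3)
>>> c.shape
(7, 7)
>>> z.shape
(11, 11)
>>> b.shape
(7, 11, 7)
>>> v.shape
()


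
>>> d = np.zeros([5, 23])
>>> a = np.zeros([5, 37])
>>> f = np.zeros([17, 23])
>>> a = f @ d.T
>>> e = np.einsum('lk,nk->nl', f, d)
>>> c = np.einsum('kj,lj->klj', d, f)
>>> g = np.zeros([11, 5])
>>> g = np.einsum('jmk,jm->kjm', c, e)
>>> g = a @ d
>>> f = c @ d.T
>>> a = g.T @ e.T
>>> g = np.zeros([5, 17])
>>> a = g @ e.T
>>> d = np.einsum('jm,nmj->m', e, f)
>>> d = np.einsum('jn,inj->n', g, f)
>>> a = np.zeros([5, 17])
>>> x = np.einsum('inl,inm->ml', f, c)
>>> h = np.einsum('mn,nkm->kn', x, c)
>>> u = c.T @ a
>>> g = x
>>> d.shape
(17,)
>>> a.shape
(5, 17)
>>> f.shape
(5, 17, 5)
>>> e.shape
(5, 17)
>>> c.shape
(5, 17, 23)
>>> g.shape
(23, 5)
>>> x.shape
(23, 5)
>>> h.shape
(17, 5)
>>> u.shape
(23, 17, 17)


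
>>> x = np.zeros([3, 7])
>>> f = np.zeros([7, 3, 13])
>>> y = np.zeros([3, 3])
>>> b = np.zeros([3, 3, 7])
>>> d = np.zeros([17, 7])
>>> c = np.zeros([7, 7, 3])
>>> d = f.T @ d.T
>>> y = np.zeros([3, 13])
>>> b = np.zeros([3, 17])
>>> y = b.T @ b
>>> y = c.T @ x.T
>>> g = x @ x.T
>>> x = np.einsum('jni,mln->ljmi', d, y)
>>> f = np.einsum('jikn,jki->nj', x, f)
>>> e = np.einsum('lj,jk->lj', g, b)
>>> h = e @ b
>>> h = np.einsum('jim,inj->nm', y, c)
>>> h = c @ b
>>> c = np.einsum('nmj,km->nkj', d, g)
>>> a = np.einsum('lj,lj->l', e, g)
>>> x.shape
(7, 13, 3, 17)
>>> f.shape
(17, 7)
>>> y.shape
(3, 7, 3)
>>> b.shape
(3, 17)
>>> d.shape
(13, 3, 17)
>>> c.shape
(13, 3, 17)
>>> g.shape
(3, 3)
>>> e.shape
(3, 3)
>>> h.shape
(7, 7, 17)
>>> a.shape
(3,)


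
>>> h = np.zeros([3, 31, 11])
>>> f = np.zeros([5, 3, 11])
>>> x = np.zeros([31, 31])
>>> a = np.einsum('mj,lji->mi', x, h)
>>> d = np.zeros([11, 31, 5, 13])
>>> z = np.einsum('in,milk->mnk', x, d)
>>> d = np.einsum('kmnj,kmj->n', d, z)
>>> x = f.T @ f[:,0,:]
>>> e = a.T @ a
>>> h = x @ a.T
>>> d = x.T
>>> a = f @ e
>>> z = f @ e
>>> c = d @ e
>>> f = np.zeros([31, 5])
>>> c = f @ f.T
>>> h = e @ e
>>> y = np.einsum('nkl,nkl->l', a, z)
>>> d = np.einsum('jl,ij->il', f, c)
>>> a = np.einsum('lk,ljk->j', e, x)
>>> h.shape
(11, 11)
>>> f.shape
(31, 5)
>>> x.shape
(11, 3, 11)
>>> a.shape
(3,)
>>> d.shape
(31, 5)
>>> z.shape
(5, 3, 11)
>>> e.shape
(11, 11)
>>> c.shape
(31, 31)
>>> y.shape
(11,)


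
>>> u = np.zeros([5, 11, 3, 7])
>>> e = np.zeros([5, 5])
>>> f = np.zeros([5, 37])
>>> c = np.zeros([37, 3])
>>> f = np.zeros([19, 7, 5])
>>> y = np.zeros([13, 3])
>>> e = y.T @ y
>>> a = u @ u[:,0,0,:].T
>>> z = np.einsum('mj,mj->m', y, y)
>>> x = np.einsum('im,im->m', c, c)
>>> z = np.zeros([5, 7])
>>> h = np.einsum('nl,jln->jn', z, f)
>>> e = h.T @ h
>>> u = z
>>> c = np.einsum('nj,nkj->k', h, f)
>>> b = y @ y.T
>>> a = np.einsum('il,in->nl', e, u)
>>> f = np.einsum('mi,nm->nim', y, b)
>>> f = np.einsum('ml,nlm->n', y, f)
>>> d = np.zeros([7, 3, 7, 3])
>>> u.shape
(5, 7)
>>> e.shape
(5, 5)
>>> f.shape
(13,)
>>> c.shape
(7,)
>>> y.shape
(13, 3)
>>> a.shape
(7, 5)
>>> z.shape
(5, 7)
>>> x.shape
(3,)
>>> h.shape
(19, 5)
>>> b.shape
(13, 13)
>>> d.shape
(7, 3, 7, 3)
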